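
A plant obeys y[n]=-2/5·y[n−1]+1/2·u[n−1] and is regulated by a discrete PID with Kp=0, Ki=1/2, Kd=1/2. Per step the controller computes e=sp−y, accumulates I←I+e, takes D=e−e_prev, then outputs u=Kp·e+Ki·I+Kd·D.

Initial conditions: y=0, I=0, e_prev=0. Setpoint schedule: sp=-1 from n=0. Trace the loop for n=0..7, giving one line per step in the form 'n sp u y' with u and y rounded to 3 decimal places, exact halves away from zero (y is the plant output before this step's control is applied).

(exact arithmetic carried between steps; '≈' marks a value shown rounded to 6 d.p. or computed from one; I and e_prev carry over from the previous line; the table rounds u and y to 3 d.p., halves away from zero)
n=0: y=0, sp=-1, e=sp−y=-1; I=-1, D=e−e_prev=-1; u=0·(-1)+1/2·(-1)+1/2·(-1)=-1; next y=-2/5·0+1/2·(-1)=-0.5
n=1: y=-0.5, sp=-1, e=sp−y=-0.5; I=-1.5, D=e−e_prev=0.5; u=0·(-0.5)+1/2·(-1.5)+1/2·0.5=-0.5; next y=-2/5·(-0.5)+1/2·(-0.5)=-0.05
n=2: y=-0.05, sp=-1, e=sp−y=-0.95; I=-2.45, D=e−e_prev=-0.45; u=0·(-0.95)+1/2·(-2.45)+1/2·(-0.45)=-1.45; next y=-2/5·(-0.05)+1/2·(-1.45)=-0.705
n=3: y=-0.705, sp=-1, e=sp−y=-0.295; I=-2.745, D=e−e_prev=0.655; u=0·(-0.295)+1/2·(-2.745)+1/2·0.655=-1.045; next y=-2/5·(-0.705)+1/2·(-1.045)=-0.2405
n=4: y=-0.2405, sp=-1, e=sp−y=-0.7595; I=-3.5045, D=e−e_prev=-0.4645; u=0·(-0.7595)+1/2·(-3.5045)+1/2·(-0.4645)=-1.9845; next y=-2/5·(-0.2405)+1/2·(-1.9845)=-0.89605
n=5: y=-0.89605, sp=-1, e=sp−y=-0.10395; I=-3.60845, D=e−e_prev=0.65555; u=0·(-0.10395)+1/2·(-3.60845)+1/2·0.65555=-1.47645; next y=-2/5·(-0.89605)+1/2·(-1.47645)=-0.379805
n=6: y=-0.379805, sp=-1, e=sp−y=-0.620195; I=-4.228645, D=e−e_prev=-0.516245; u=0·(-0.620195)+1/2·(-4.228645)+1/2·(-0.516245)=-2.372445; next y=-2/5·(-0.379805)+1/2·(-2.372445)≈-1.034301
n=7: y≈-1.034301, sp=-1, e=sp−y≈0.034301; I≈-4.194345, D=e−e_prev≈0.654496; u=0·0.034301+1/2·(-4.194345)+1/2·0.654496≈-1.769925; next y=-2/5·(-1.034301)+1/2·(-1.769925)≈-0.471242

0 -1 -1.000 0.000
1 -1 -0.500 -0.500
2 -1 -1.450 -0.050
3 -1 -1.045 -0.705
4 -1 -1.985 -0.241
5 -1 -1.476 -0.896
6 -1 -2.372 -0.380
7 -1 -1.770 -1.034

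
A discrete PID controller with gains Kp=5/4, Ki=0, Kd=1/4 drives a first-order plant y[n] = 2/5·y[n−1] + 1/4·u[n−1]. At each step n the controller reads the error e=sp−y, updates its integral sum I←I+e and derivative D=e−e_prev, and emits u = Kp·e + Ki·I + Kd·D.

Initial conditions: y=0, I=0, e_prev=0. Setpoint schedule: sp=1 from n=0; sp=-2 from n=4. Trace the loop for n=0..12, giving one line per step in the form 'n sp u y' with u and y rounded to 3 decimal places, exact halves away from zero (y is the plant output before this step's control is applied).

0 1 1.500 0.000
1 1 0.688 0.375
2 1 0.861 0.322
3 1 0.814 0.344
4 -2 -3.676 0.341
5 -2 -1.241 -0.782
6 -2 -1.761 -0.623
7 -2 -1.622 -0.689
8 -2 -1.651 -0.681
9 -2 -1.643 -0.685
10 -2 -1.644 -0.685
11 -2 -1.644 -0.685
12 -2 -1.644 -0.685

(exact arithmetic carried between steps; '≈' marks a value shown rounded to 6 d.p. or computed from one; I and e_prev carry over from the previous line; the table rounds u and y to 3 d.p., halves away from zero)
n=0: y=0, sp=1, e=sp−y=1; I=1, D=e−e_prev=1; u=5/4·1+0·1+1/4·1=1.5; next y=2/5·0+1/4·1.5=0.375
n=1: y=0.375, sp=1, e=sp−y=0.625; I=1.625, D=e−e_prev=-0.375; u=5/4·0.625+0·1.625+1/4·(-0.375)=0.6875; next y=2/5·0.375+1/4·0.6875=0.321875
n=2: y=0.321875, sp=1, e=sp−y=0.678125; I=2.303125, D=e−e_prev=0.053125; u=5/4·0.678125+0·2.303125+1/4·0.053125≈0.860938; next y=2/5·0.321875+1/4·0.860938≈0.343984
n=3: y≈0.343984, sp=1, e=sp−y≈0.656016; I≈2.959141, D=e−e_prev≈-0.022109; u=5/4·0.656016+0·2.959141+1/4·(-0.022109)≈0.814492; next y=2/5·0.343984+1/4·0.814492≈0.341217
n=4: y≈0.341217, sp=-2, e=sp−y≈-2.341217; I≈0.617924, D=e−e_prev≈-2.997232; u=5/4·(-2.341217)+0·0.617924+1/4·(-2.997232)≈-3.675829; next y=2/5·0.341217+1/4·(-3.675829)≈-0.782471
n=5: y≈-0.782471, sp=-2, e=sp−y≈-1.217529; I≈-0.599606, D=e−e_prev≈1.123687; u=5/4·(-1.217529)+0·(-0.599606)+1/4·1.123687≈-1.240990; next y=2/5·(-0.782471)+1/4·(-1.240990)≈-0.623236
n=6: y≈-0.623236, sp=-2, e=sp−y≈-1.376764; I≈-1.976370, D=e−e_prev≈-0.159235; u=5/4·(-1.376764)+0·(-1.976370)+1/4·(-0.159235)≈-1.760764; next y=2/5·(-0.623236)+1/4·(-1.760764)≈-0.689485
n=7: y≈-0.689485, sp=-2, e=sp−y≈-1.310515; I≈-3.286885, D=e−e_prev≈0.066250; u=5/4·(-1.310515)+0·(-3.286885)+1/4·0.066250≈-1.621581; next y=2/5·(-0.689485)+1/4·(-1.621581)≈-0.681189
n=8: y≈-0.681189, sp=-2, e=sp−y≈-1.318811; I≈-4.605695, D=e−e_prev≈-0.008296; u=5/4·(-1.318811)+0·(-4.605695)+1/4·(-0.008296)≈-1.650587; next y=2/5·(-0.681189)+1/4·(-1.650587)≈-0.685123
n=9: y≈-0.685123, sp=-2, e=sp−y≈-1.314877; I≈-5.920573, D=e−e_prev≈0.003933; u=5/4·(-1.314877)+0·(-5.920573)+1/4·0.003933≈-1.642613; next y=2/5·(-0.685123)+1/4·(-1.642613)≈-0.684702
n=10: y≈-0.684702, sp=-2, e=sp−y≈-1.315298; I≈-7.235870, D=e−e_prev≈-0.000420; u=5/4·(-1.315298)+0·(-7.235870)+1/4·(-0.000420)≈-1.644227; next y=2/5·(-0.684702)+1/4·(-1.644227)≈-0.684938
n=11: y≈-0.684938, sp=-2, e=sp−y≈-1.315062; I≈-8.550933, D=e−e_prev≈0.000235; u=5/4·(-1.315062)+0·(-8.550933)+1/4·0.000235≈-1.643769; next y=2/5·(-0.684938)+1/4·(-1.643769)≈-0.684917
n=12: y≈-0.684917, sp=-2, e=sp−y≈-1.315083; I≈-9.866015, D=e−e_prev≈-0.000020; u=5/4·(-1.315083)+0·(-9.866015)+1/4·(-0.000020)≈-1.643858; next y=2/5·(-0.684917)+1/4·(-1.643858)≈-0.684932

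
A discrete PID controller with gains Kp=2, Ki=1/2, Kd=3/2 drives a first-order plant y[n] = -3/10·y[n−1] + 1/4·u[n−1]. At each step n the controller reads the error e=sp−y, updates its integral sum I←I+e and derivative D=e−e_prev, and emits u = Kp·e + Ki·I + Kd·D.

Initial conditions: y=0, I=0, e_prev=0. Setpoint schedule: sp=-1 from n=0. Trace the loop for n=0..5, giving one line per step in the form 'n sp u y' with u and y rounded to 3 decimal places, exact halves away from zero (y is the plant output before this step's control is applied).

(exact arithmetic carried between steps; '≈' marks a value shown rounded to 6 d.p. or computed from one; I and e_prev carry over from the previous line; the table rounds u and y to 3 d.p., halves away from zero)
n=0: y=0, sp=-1, e=sp−y=-1; I=-1, D=e−e_prev=-1; u=2·(-1)+1/2·(-1)+3/2·(-1)=-4; next y=-3/10·0+1/4·(-4)=-1
n=1: y=-1, sp=-1, e=sp−y=0; I=-1, D=e−e_prev=1; u=2·0+1/2·(-1)+3/2·1=1; next y=-3/10·(-1)+1/4·1=0.55
n=2: y=0.55, sp=-1, e=sp−y=-1.55; I=-2.55, D=e−e_prev=-1.55; u=2·(-1.55)+1/2·(-2.55)+3/2·(-1.55)=-6.7; next y=-3/10·0.55+1/4·(-6.7)=-1.84
n=3: y=-1.84, sp=-1, e=sp−y=0.84; I=-1.71, D=e−e_prev=2.39; u=2·0.84+1/2·(-1.71)+3/2·2.39=4.41; next y=-3/10·(-1.84)+1/4·4.41=1.6545
n=4: y=1.6545, sp=-1, e=sp−y=-2.6545; I=-4.3645, D=e−e_prev=-3.4945; u=2·(-2.6545)+1/2·(-4.3645)+3/2·(-3.4945)=-12.733; next y=-3/10·1.6545+1/4·(-12.733)=-3.6796
n=5: y=-3.6796, sp=-1, e=sp−y=2.6796; I=-1.6849, D=e−e_prev=5.3341; u=2·2.6796+1/2·(-1.6849)+3/2·5.3341=12.5179; next y=-3/10·(-3.6796)+1/4·12.5179=4.233355

0 -1 -4.000 0.000
1 -1 1.000 -1.000
2 -1 -6.700 0.550
3 -1 4.410 -1.840
4 -1 -12.733 1.655
5 -1 12.518 -3.680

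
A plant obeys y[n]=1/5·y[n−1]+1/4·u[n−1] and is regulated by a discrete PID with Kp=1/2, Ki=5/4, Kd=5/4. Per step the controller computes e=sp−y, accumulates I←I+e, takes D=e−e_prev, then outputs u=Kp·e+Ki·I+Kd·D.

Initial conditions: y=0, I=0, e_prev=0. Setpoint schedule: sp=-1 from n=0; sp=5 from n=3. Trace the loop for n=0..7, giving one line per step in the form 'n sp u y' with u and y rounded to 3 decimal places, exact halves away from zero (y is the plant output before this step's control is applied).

(exact arithmetic carried between steps; '≈' marks a value shown rounded to 6 d.p. or computed from one; I and e_prev carry over from the previous line; the table rounds u and y to 3 d.p., halves away from zero)
n=0: y=0, sp=-1, e=sp−y=-1; I=-1, D=e−e_prev=-1; u=1/2·(-1)+5/4·(-1)+5/4·(-1)=-3; next y=1/5·0+1/4·(-3)=-0.75
n=1: y=-0.75, sp=-1, e=sp−y=-0.25; I=-1.25, D=e−e_prev=0.75; u=1/2·(-0.25)+5/4·(-1.25)+5/4·0.75=-0.75; next y=1/5·(-0.75)+1/4·(-0.75)=-0.3375
n=2: y=-0.3375, sp=-1, e=sp−y=-0.6625; I=-1.9125, D=e−e_prev=-0.4125; u=1/2·(-0.6625)+5/4·(-1.9125)+5/4·(-0.4125)=-3.2375; next y=1/5·(-0.3375)+1/4·(-3.2375)=-0.876875
n=3: y=-0.876875, sp=5, e=sp−y=5.876875; I=3.964375, D=e−e_prev=6.539375; u=1/2·5.876875+5/4·3.964375+5/4·6.539375=16.068125; next y=1/5·(-0.876875)+1/4·16.068125≈3.841656
n=4: y≈3.841656, sp=5, e=sp−y≈1.158344; I≈5.122719, D=e−e_prev≈-4.718531; u=1/2·1.158344+5/4·5.122719+5/4·(-4.718531)≈1.084406; next y=1/5·3.841656+1/4·1.084406≈1.039433
n=5: y≈1.039433, sp=5, e=sp−y≈3.960567; I≈9.083286, D=e−e_prev≈2.802223; u=1/2·3.960567+5/4·9.083286+5/4·2.802223≈16.837170; next y=1/5·1.039433+1/4·16.837170≈4.417179
n=6: y≈4.417179, sp=5, e=sp−y≈0.582821; I≈9.666107, D=e−e_prev≈-3.377746; u=1/2·0.582821+5/4·9.666107+5/4·(-3.377746)≈8.151861; next y=1/5·4.417179+1/4·8.151861≈2.921401
n=7: y≈2.921401, sp=5, e=sp−y≈2.078599; I≈11.744706, D=e−e_prev≈1.495778; u=1/2·2.078599+5/4·11.744706+5/4·1.495778≈17.589904; next y=1/5·2.921401+1/4·17.589904≈4.981756

0 -1 -3.000 0.000
1 -1 -0.750 -0.750
2 -1 -3.238 -0.338
3 5 16.068 -0.877
4 5 1.084 3.842
5 5 16.837 1.039
6 5 8.152 4.417
7 5 17.590 2.921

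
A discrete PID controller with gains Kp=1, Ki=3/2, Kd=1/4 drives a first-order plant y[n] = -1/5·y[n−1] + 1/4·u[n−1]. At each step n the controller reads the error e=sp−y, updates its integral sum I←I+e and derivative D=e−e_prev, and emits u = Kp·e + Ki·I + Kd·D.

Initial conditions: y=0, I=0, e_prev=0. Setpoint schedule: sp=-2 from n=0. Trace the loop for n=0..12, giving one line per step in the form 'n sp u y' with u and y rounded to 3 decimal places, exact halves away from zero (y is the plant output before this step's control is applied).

(exact arithmetic carried between steps; '≈' marks a value shown rounded to 6 d.p. or computed from one; I and e_prev carry over from the previous line; the table rounds u and y to 3 d.p., halves away from zero)
n=0: y=0, sp=-2, e=sp−y=-2; I=-2, D=e−e_prev=-2; u=1·(-2)+3/2·(-2)+1/4·(-2)=-5.5; next y=-1/5·0+1/4·(-5.5)=-1.375
n=1: y=-1.375, sp=-2, e=sp−y=-0.625; I=-2.625, D=e−e_prev=1.375; u=1·(-0.625)+3/2·(-2.625)+1/4·1.375=-4.21875; next y=-1/5·(-1.375)+1/4·(-4.21875)≈-0.779688
n=2: y≈-0.779688, sp=-2, e=sp−y≈-1.220313; I≈-3.845313, D=e−e_prev≈-0.595313; u=1·(-1.220313)+3/2·(-3.845313)+1/4·(-0.595313)≈-7.137109; next y=-1/5·(-0.779688)+1/4·(-7.137109)≈-1.628340
n=3: y≈-1.628340, sp=-2, e=sp−y≈-0.371660; I≈-4.216973, D=e−e_prev≈0.848652; u=1·(-0.371660)+3/2·(-4.216973)+1/4·0.848652≈-6.484956; next y=-1/5·(-1.628340)+1/4·(-6.484956)≈-1.295571
n=4: y≈-1.295571, sp=-2, e=sp−y≈-0.704429; I≈-4.921402, D=e−e_prev≈-0.332769; u=1·(-0.704429)+3/2·(-4.921402)+1/4·(-0.332769)≈-8.169724; next y=-1/5·(-1.295571)+1/4·(-8.169724)≈-1.783317
n=5: y≈-1.783317, sp=-2, e=sp−y≈-0.216683; I≈-5.138085, D=e−e_prev≈0.487746; u=1·(-0.216683)+3/2·(-5.138085)+1/4·0.487746≈-7.801874; next y=-1/5·(-1.783317)+1/4·(-7.801874)≈-1.593805
n=6: y≈-1.593805, sp=-2, e=sp−y≈-0.406195; I≈-5.544280, D=e−e_prev≈-0.189511; u=1·(-0.406195)+3/2·(-5.544280)+1/4·(-0.189511)≈-8.769992; next y=-1/5·(-1.593805)+1/4·(-8.769992)≈-1.873737
n=7: y≈-1.873737, sp=-2, e=sp−y≈-0.126263; I≈-5.670543, D=e−e_prev≈0.279932; u=1·(-0.126263)+3/2·(-5.670543)+1/4·0.279932≈-8.562094; next y=-1/5·(-1.873737)+1/4·(-8.562094)≈-1.765776
n=8: y≈-1.765776, sp=-2, e=sp−y≈-0.234224; I≈-5.904767, D=e−e_prev≈-0.107961; u=1·(-0.234224)+3/2·(-5.904767)+1/4·(-0.107961)≈-9.118364; next y=-1/5·(-1.765776)+1/4·(-9.118364)≈-1.926436
n=9: y≈-1.926436, sp=-2, e=sp−y≈-0.073564; I≈-5.978331, D=e−e_prev≈0.160660; u=1·(-0.073564)+3/2·(-5.978331)+1/4·0.160660≈-9.000896; next y=-1/5·(-1.926436)+1/4·(-9.000896)≈-1.864937
n=10: y≈-1.864937, sp=-2, e=sp−y≈-0.135063; I≈-6.113394, D=e−e_prev≈-0.061499; u=1·(-0.135063)+3/2·(-6.113394)+1/4·(-0.061499)≈-9.320529; next y=-1/5·(-1.864937)+1/4·(-9.320529)≈-1.957145
n=11: y≈-1.957145, sp=-2, e=sp−y≈-0.042855; I≈-6.156249, D=e−e_prev≈0.092208; u=1·(-0.042855)+3/2·(-6.156249)+1/4·0.092208≈-9.254177; next y=-1/5·(-1.957145)+1/4·(-9.254177)≈-1.922115
n=12: y≈-1.922115, sp=-2, e=sp−y≈-0.077885; I≈-6.234134, D=e−e_prev≈-0.035030; u=1·(-0.077885)+3/2·(-6.234134)+1/4·(-0.035030)≈-9.437843; next y=-1/5·(-1.922115)+1/4·(-9.437843)≈-1.975038

0 -2 -5.500 0.000
1 -2 -4.219 -1.375
2 -2 -7.137 -0.780
3 -2 -6.485 -1.628
4 -2 -8.170 -1.296
5 -2 -7.802 -1.783
6 -2 -8.770 -1.594
7 -2 -8.562 -1.874
8 -2 -9.118 -1.766
9 -2 -9.001 -1.926
10 -2 -9.321 -1.865
11 -2 -9.254 -1.957
12 -2 -9.438 -1.922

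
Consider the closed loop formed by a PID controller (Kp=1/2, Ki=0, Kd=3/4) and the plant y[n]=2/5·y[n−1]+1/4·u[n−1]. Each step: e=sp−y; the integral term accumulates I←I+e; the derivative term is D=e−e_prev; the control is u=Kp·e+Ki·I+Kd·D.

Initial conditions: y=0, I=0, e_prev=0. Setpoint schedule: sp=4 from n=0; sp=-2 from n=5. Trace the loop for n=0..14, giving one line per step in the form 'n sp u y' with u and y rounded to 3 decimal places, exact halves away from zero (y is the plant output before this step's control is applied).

(exact arithmetic carried between steps; '≈' marks a value shown rounded to 6 d.p. or computed from one; I and e_prev carry over from the previous line; the table rounds u and y to 3 d.p., halves away from zero)
n=0: y=0, sp=4, e=sp−y=4; I=4, D=e−e_prev=4; u=1/2·4+0·4+3/4·4=5; next y=2/5·0+1/4·5=1.25
n=1: y=1.25, sp=4, e=sp−y=2.75; I=6.75, D=e−e_prev=-1.25; u=1/2·2.75+0·6.75+3/4·(-1.25)=0.4375; next y=2/5·1.25+1/4·0.4375=0.609375
n=2: y=0.609375, sp=4, e=sp−y=3.390625; I=10.140625, D=e−e_prev=0.640625; u=1/2·3.390625+0·10.140625+3/4·0.640625≈2.175781; next y=2/5·0.609375+1/4·2.175781≈0.787695
n=3: y≈0.787695, sp=4, e=sp−y≈3.212305; I≈13.352930, D=e−e_prev≈-0.178320; u=1/2·3.212305+0·13.352930+3/4·(-0.178320)≈1.472412; next y=2/5·0.787695+1/4·1.472412≈0.683181
n=4: y≈0.683181, sp=4, e=sp−y≈3.316819; I≈16.669749, D=e−e_prev≈0.104514; u=1/2·3.316819+0·16.669749+3/4·0.104514≈1.736795; next y=2/5·0.683181+1/4·1.736795≈0.707471
n=5: y≈0.707471, sp=-2, e=sp−y≈-2.707471; I≈13.962277, D=e−e_prev≈-6.024290; u=1/2·(-2.707471)+0·13.962277+3/4·(-6.024290)≈-5.871953; next y=2/5·0.707471+1/4·(-5.871953)≈-1.185000
n=6: y≈-1.185000, sp=-2, e=sp−y≈-0.815000; I≈13.147277, D=e−e_prev≈1.892471; u=1/2·(-0.815000)+0·13.147277+3/4·1.892471≈1.011853; next y=2/5·(-1.185000)+1/4·1.011853≈-0.221037
n=7: y≈-0.221037, sp=-2, e=sp−y≈-1.778963; I≈11.368314, D=e−e_prev≈-0.963963; u=1/2·(-1.778963)+0·11.368314+3/4·(-0.963963)≈-1.612454; next y=2/5·(-0.221037)+1/4·(-1.612454)≈-0.491528
n=8: y≈-0.491528, sp=-2, e=sp−y≈-1.508472; I≈9.859842, D=e−e_prev≈0.270492; u=1/2·(-1.508472)+0·9.859842+3/4·0.270492≈-0.551367; next y=2/5·(-0.491528)+1/4·(-0.551367)≈-0.334453
n=9: y≈-0.334453, sp=-2, e=sp−y≈-1.665547; I≈8.194295, D=e−e_prev≈-0.157075; u=1/2·(-1.665547)+0·8.194295+3/4·(-0.157075)≈-0.950580; next y=2/5·(-0.334453)+1/4·(-0.950580)≈-0.371426
n=10: y≈-0.371426, sp=-2, e=sp−y≈-1.628574; I≈6.565721, D=e−e_prev≈0.036973; u=1/2·(-1.628574)+0·6.565721+3/4·0.036973≈-0.786557; next y=2/5·(-0.371426)+1/4·(-0.786557)≈-0.345210
n=11: y≈-0.345210, sp=-2, e=sp−y≈-1.654790; I≈4.910931, D=e−e_prev≈-0.026216; u=1/2·(-1.654790)+0·4.910931+3/4·(-0.026216)≈-0.847057; next y=2/5·(-0.345210)+1/4·(-0.847057)≈-0.349848
n=12: y≈-0.349848, sp=-2, e=sp−y≈-1.650152; I≈3.260779, D=e−e_prev≈0.004639; u=1/2·(-1.650152)+0·3.260779+3/4·0.004639≈-0.821597; next y=2/5·(-0.349848)+1/4·(-0.821597)≈-0.345339
n=13: y≈-0.345339, sp=-2, e=sp−y≈-1.654661; I≈1.606118, D=e−e_prev≈-0.004510; u=1/2·(-1.654661)+0·1.606118+3/4·(-0.004510)≈-0.830713; next y=2/5·(-0.345339)+1/4·(-0.830713)≈-0.345814
n=14: y≈-0.345814, sp=-2, e=sp−y≈-1.654186; I≈-0.048069, D=e−e_prev≈0.000475; u=1/2·(-1.654186)+0·(-0.048069)+3/4·0.000475≈-0.826737; next y=2/5·(-0.345814)+1/4·(-0.826737)≈-0.345010

0 4 5.000 0.000
1 4 0.438 1.250
2 4 2.176 0.609
3 4 1.472 0.788
4 4 1.737 0.683
5 -2 -5.872 0.707
6 -2 1.012 -1.185
7 -2 -1.612 -0.221
8 -2 -0.551 -0.492
9 -2 -0.951 -0.334
10 -2 -0.787 -0.371
11 -2 -0.847 -0.345
12 -2 -0.822 -0.350
13 -2 -0.831 -0.345
14 -2 -0.827 -0.346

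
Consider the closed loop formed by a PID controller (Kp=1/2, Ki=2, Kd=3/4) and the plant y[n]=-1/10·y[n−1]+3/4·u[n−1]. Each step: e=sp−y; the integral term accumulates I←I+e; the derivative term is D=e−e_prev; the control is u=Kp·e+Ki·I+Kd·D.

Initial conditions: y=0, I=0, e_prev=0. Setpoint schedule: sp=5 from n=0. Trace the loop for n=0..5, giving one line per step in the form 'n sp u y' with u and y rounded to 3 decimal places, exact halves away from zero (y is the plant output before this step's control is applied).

(exact arithmetic carried between steps; '≈' marks a value shown rounded to 6 d.p. or computed from one; I and e_prev carry over from the previous line; the table rounds u and y to 3 d.p., halves away from zero)
n=0: y=0, sp=5, e=sp−y=5; I=5, D=e−e_prev=5; u=1/2·5+2·5+3/4·5=16.25; next y=-1/10·0+3/4·16.25=12.1875
n=1: y=12.1875, sp=5, e=sp−y=-7.1875; I=-2.1875, D=e−e_prev=-12.1875; u=1/2·(-7.1875)+2·(-2.1875)+3/4·(-12.1875)=-17.109375; next y=-1/10·12.1875+3/4·(-17.109375)≈-14.050781
n=2: y≈-14.050781, sp=5, e=sp−y≈19.050781; I≈16.863281, D=e−e_prev≈26.238281; u=1/2·19.050781+2·16.863281+3/4·26.238281≈62.930664; next y=-1/10·(-14.050781)+3/4·62.930664≈48.603076
n=3: y≈48.603076, sp=5, e=sp−y≈-43.603076; I≈-26.739795, D=e−e_prev≈-62.653857; u=1/2·(-43.603076)+2·(-26.739795)+3/4·(-62.653857)≈-122.271521; next y=-1/10·48.603076+3/4·(-122.271521)≈-96.563948
n=4: y≈-96.563948, sp=5, e=sp−y≈101.563948; I≈74.824153, D=e−e_prev≈145.167025; u=1/2·101.563948+2·74.824153+3/4·145.167025≈309.305549; next y=-1/10·(-96.563948)+3/4·309.305549≈241.635557
n=5: y≈241.635557, sp=5, e=sp−y≈-236.635557; I≈-161.811403, D=e−e_prev≈-338.199505; u=1/2·(-236.635557)+2·(-161.811403)+3/4·(-338.199505)≈-695.590214; next y=-1/10·241.635557+3/4·(-695.590214)≈-545.856217

0 5 16.250 0.000
1 5 -17.109 12.188
2 5 62.931 -14.051
3 5 -122.272 48.603
4 5 309.306 -96.564
5 5 -695.590 241.636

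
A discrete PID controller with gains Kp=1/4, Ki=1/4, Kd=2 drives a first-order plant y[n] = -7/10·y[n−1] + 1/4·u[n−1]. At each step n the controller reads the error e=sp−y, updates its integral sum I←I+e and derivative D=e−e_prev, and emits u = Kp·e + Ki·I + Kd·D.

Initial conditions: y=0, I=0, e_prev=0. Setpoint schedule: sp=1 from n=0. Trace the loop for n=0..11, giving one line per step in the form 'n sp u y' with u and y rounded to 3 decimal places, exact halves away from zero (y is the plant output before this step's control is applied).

(exact arithmetic carried between steps; '≈' marks a value shown rounded to 6 d.p. or computed from one; I and e_prev carry over from the previous line; the table rounds u and y to 3 d.p., halves away from zero)
n=0: y=0, sp=1, e=sp−y=1; I=1, D=e−e_prev=1; u=1/4·1+1/4·1+2·1=2.5; next y=-7/10·0+1/4·2.5=0.625
n=1: y=0.625, sp=1, e=sp−y=0.375; I=1.375, D=e−e_prev=-0.625; u=1/4·0.375+1/4·1.375+2·(-0.625)=-0.8125; next y=-7/10·0.625+1/4·(-0.8125)=-0.640625
n=2: y=-0.640625, sp=1, e=sp−y=1.640625; I=3.015625, D=e−e_prev=1.265625; u=1/4·1.640625+1/4·3.015625+2·1.265625≈3.695313; next y=-7/10·(-0.640625)+1/4·3.695313≈1.372266
n=3: y≈1.372266, sp=1, e=sp−y≈-0.372266; I≈2.643359, D=e−e_prev≈-2.012891; u=1/4·(-0.372266)+1/4·2.643359+2·(-2.012891)≈-3.458008; next y=-7/10·1.372266+1/4·(-3.458008)≈-1.825088
n=4: y≈-1.825088, sp=1, e=sp−y≈2.825088; I≈5.468447, D=e−e_prev≈3.197354; u=1/4·2.825088+1/4·5.468447+2·3.197354≈8.468091; next y=-7/10·(-1.825088)+1/4·8.468091≈3.394584
n=5: y≈3.394584, sp=1, e=sp−y≈-2.394584; I≈3.073863, D=e−e_prev≈-5.219672; u=1/4·(-2.394584)+1/4·3.073863+2·(-5.219672)≈-10.269525; next y=-7/10·3.394584+1/4·(-10.269525)≈-4.943590
n=6: y≈-4.943590, sp=1, e=sp−y≈5.943590; I≈9.017453, D=e−e_prev≈8.338174; u=1/4·5.943590+1/4·9.017453+2·8.338174≈20.416609; next y=-7/10·(-4.943590)+1/4·20.416609≈8.564665
n=7: y≈8.564665, sp=1, e=sp−y≈-7.564665; I≈1.452788, D=e−e_prev≈-13.508256; u=1/4·(-7.564665)+1/4·1.452788+2·(-13.508256)≈-28.544480; next y=-7/10·8.564665+1/4·(-28.544480)≈-13.131386
n=8: y≈-13.131386, sp=1, e=sp−y≈14.131386; I≈15.584174, D=e−e_prev≈21.696051; u=1/4·14.131386+1/4·15.584174+2·21.696051≈50.820993; next y=-7/10·(-13.131386)+1/4·50.820993≈21.897218
n=9: y≈21.897218, sp=1, e=sp−y≈-20.897218; I≈-5.313045, D=e−e_prev≈-35.028604; u=1/4·(-20.897218)+1/4·(-5.313045)+2·(-35.028604)≈-76.609774; next y=-7/10·21.897218+1/4·(-76.609774)≈-34.480496
n=10: y≈-34.480496, sp=1, e=sp−y≈35.480496; I≈30.167452, D=e−e_prev≈56.377715; u=1/4·35.480496+1/4·30.167452+2·56.377715≈129.167416; next y=-7/10·(-34.480496)+1/4·129.167416≈56.428202
n=11: y≈56.428202, sp=1, e=sp−y≈-55.428202; I≈-25.260750, D=e−e_prev≈-90.908698; u=1/4·(-55.428202)+1/4·(-25.260750)+2·(-90.908698)≈-201.989634; next y=-7/10·56.428202+1/4·(-201.989634)≈-89.997149

0 1 2.500 0.000
1 1 -0.813 0.625
2 1 3.695 -0.641
3 1 -3.458 1.372
4 1 8.468 -1.825
5 1 -10.270 3.395
6 1 20.417 -4.944
7 1 -28.544 8.565
8 1 50.821 -13.131
9 1 -76.610 21.897
10 1 129.167 -34.480
11 1 -201.990 56.428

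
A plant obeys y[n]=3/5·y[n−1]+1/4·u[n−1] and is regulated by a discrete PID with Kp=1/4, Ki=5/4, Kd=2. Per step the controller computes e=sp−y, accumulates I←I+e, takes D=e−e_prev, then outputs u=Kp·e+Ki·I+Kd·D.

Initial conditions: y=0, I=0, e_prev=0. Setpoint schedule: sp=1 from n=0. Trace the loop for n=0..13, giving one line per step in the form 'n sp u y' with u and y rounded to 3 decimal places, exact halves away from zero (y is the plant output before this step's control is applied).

0 1 3.500 0.000
1 1 -0.313 0.875
2 1 3.092 0.447
3 1 0.847 1.041
4 1 2.701 0.837
5 1 1.304 1.177
6 1 2.271 1.032
7 1 1.399 1.187
8 1 1.912 1.062
9 1 1.398 1.115
10 1 1.699 1.019
11 1 1.422 1.036
12 1 1.618 0.977
13 1 1.481 0.991

(exact arithmetic carried between steps; '≈' marks a value shown rounded to 6 d.p. or computed from one; I and e_prev carry over from the previous line; the table rounds u and y to 3 d.p., halves away from zero)
n=0: y=0, sp=1, e=sp−y=1; I=1, D=e−e_prev=1; u=1/4·1+5/4·1+2·1=3.5; next y=3/5·0+1/4·3.5=0.875
n=1: y=0.875, sp=1, e=sp−y=0.125; I=1.125, D=e−e_prev=-0.875; u=1/4·0.125+5/4·1.125+2·(-0.875)=-0.3125; next y=3/5·0.875+1/4·(-0.3125)=0.446875
n=2: y=0.446875, sp=1, e=sp−y=0.553125; I=1.678125, D=e−e_prev=0.428125; u=1/4·0.553125+5/4·1.678125+2·0.428125≈3.092188; next y=3/5·0.446875+1/4·3.092188≈1.041172
n=3: y≈1.041172, sp=1, e=sp−y≈-0.041172; I≈1.636953, D=e−e_prev≈-0.594297; u=1/4·(-0.041172)+5/4·1.636953+2·(-0.594297)≈0.847305; next y=3/5·1.041172+1/4·0.847305≈0.836529
n=4: y≈0.836529, sp=1, e=sp−y≈0.163471; I≈1.800424, D=e−e_prev≈0.204643; u=1/4·0.163471+5/4·1.800424+2·0.204643≈2.700683; next y=3/5·0.836529+1/4·2.700683≈1.177088
n=5: y≈1.177088, sp=1, e=sp−y≈-0.177088; I≈1.623336, D=e−e_prev≈-0.340559; u=1/4·(-0.177088)+5/4·1.623336+2·(-0.340559)≈1.303780; next y=3/5·1.177088+1/4·1.303780≈1.032198
n=6: y≈1.032198, sp=1, e=sp−y≈-0.032198; I≈1.591138, D=e−e_prev≈0.144890; u=1/4·(-0.032198)+5/4·1.591138+2·0.144890≈2.270654; next y=3/5·1.032198+1/4·2.270654≈1.186982
n=7: y≈1.186982, sp=1, e=sp−y≈-0.186982; I≈1.404156, D=e−e_prev≈-0.154784; u=1/4·(-0.186982)+5/4·1.404156+2·(-0.154784)≈1.398881; next y=3/5·1.186982+1/4·1.398881≈1.061909
n=8: y≈1.061909, sp=1, e=sp−y≈-0.061909; I≈1.342246, D=e−e_prev≈0.125073; u=1/4·(-0.061909)+5/4·1.342246+2·0.125073≈1.912476; next y=3/5·1.061909+1/4·1.912476≈1.115265
n=9: y≈1.115265, sp=1, e=sp−y≈-0.115265; I≈1.226982, D=e−e_prev≈-0.053355; u=1/4·(-0.115265)+5/4·1.226982+2·(-0.053355)≈1.398201; next y=3/5·1.115265+1/4·1.398201≈1.018709
n=10: y≈1.018709, sp=1, e=sp−y≈-0.018709; I≈1.208273, D=e−e_prev≈0.096556; u=1/4·(-0.018709)+5/4·1.208273+2·0.096556≈1.698775; next y=3/5·1.018709+1/4·1.698775≈1.035919
n=11: y≈1.035919, sp=1, e=sp−y≈-0.035919; I≈1.172354, D=e−e_prev≈-0.017210; u=1/4·(-0.035919)+5/4·1.172354+2·(-0.017210)≈1.422042; next y=3/5·1.035919+1/4·1.422042≈0.977062
n=12: y≈0.977062, sp=1, e=sp−y≈0.022938; I≈1.195292, D=e−e_prev≈0.058857; u=1/4·0.022938+5/4·1.195292+2·0.058857≈1.617564; next y=3/5·0.977062+1/4·1.617564≈0.990628
n=13: y≈0.990628, sp=1, e=sp−y≈0.009372; I≈1.204664, D=e−e_prev≈-0.013566; u=1/4·0.009372+5/4·1.204664+2·(-0.013566)≈1.481040; next y=3/5·0.990628+1/4·1.481040≈0.964637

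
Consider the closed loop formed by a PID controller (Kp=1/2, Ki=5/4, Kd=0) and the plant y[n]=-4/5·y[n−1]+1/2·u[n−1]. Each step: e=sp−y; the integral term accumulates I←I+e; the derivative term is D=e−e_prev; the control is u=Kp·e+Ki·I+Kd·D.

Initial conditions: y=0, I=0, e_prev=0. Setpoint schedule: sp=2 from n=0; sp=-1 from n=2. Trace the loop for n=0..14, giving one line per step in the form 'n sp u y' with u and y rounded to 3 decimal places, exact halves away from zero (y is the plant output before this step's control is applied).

(exact arithmetic carried between steps; '≈' marks a value shown rounded to 6 d.p. or computed from one; I and e_prev carry over from the previous line; the table rounds u and y to 3 d.p., halves away from zero)
n=0: y=0, sp=2, e=sp−y=2; I=2, D=e−e_prev=2; u=1/2·2+5/4·2+0·2=3.5; next y=-4/5·0+1/2·3.5=1.75
n=1: y=1.75, sp=2, e=sp−y=0.25; I=2.25, D=e−e_prev=-1.75; u=1/2·0.25+5/4·2.25+0·(-1.75)=2.9375; next y=-4/5·1.75+1/2·2.9375=0.06875
n=2: y=0.06875, sp=-1, e=sp−y=-1.06875; I=1.18125, D=e−e_prev=-1.31875; u=1/2·(-1.06875)+5/4·1.18125+0·(-1.31875)≈0.942188; next y=-4/5·0.06875+1/2·0.942188≈0.416094
n=3: y≈0.416094, sp=-1, e=sp−y≈-1.416094; I≈-0.234844, D=e−e_prev≈-0.347344; u=1/2·(-1.416094)+5/4·(-0.234844)+0·(-0.347344)≈-1.001602; next y=-4/5·0.416094+1/2·(-1.001602)≈-0.833676
n=4: y≈-0.833676, sp=-1, e=sp−y≈-0.166324; I≈-0.401168, D=e−e_prev≈1.249770; u=1/2·(-0.166324)+5/4·(-0.401168)+0·1.249770≈-0.584622; next y=-4/5·(-0.833676)+1/2·(-0.584622)≈0.374630
n=5: y≈0.374630, sp=-1, e=sp−y≈-1.374630; I≈-1.775798, D=e−e_prev≈-1.208305; u=1/2·(-1.374630)+5/4·(-1.775798)+0·(-1.208305)≈-2.907062; next y=-4/5·0.374630+1/2·(-2.907062)≈-1.753235
n=6: y≈-1.753235, sp=-1, e=sp−y≈0.753235; I≈-1.022563, D=e−e_prev≈2.127864; u=1/2·0.753235+5/4·(-1.022563)+0·2.127864≈-0.901586; next y=-4/5·(-1.753235)+1/2·(-0.901586)≈0.951794
n=7: y≈0.951794, sp=-1, e=sp−y≈-1.951794; I≈-2.974357, D=e−e_prev≈-2.705029; u=1/2·(-1.951794)+5/4·(-2.974357)+0·(-2.705029)≈-4.693844; next y=-4/5·0.951794+1/2·(-4.693844)≈-3.108357
n=8: y≈-3.108357, sp=-1, e=sp−y≈2.108357; I≈-0.866000, D=e−e_prev≈4.060152; u=1/2·2.108357+5/4·(-0.866000)+0·4.060152≈-0.028321; next y=-4/5·(-3.108357)+1/2·(-0.028321)≈2.472525
n=9: y≈2.472525, sp=-1, e=sp−y≈-3.472525; I≈-4.338525, D=e−e_prev≈-5.580883; u=1/2·(-3.472525)+5/4·(-4.338525)+0·(-5.580883)≈-7.159419; next y=-4/5·2.472525+1/2·(-7.159419)≈-5.557730
n=10: y≈-5.557730, sp=-1, e=sp−y≈4.557730; I≈0.219205, D=e−e_prev≈8.030255; u=1/2·4.557730+5/4·0.219205+0·8.030255≈2.552871; next y=-4/5·(-5.557730)+1/2·2.552871≈5.722619
n=11: y≈5.722619, sp=-1, e=sp−y≈-6.722619; I≈-6.503415, D=e−e_prev≈-11.280349; u=1/2·(-6.722619)+5/4·(-6.503415)+0·(-11.280349)≈-11.490578; next y=-4/5·5.722619+1/2·(-11.490578)≈-10.323385
n=12: y≈-10.323385, sp=-1, e=sp−y≈9.323385; I≈2.819970, D=e−e_prev≈16.046004; u=1/2·9.323385+5/4·2.819970+0·16.046004≈8.186655; next y=-4/5·(-10.323385)+1/2·8.186655≈12.352035
n=13: y≈12.352035, sp=-1, e=sp−y≈-13.352035; I≈-10.532065, D=e−e_prev≈-22.675420; u=1/2·(-13.352035)+5/4·(-10.532065)+0·(-22.675420)≈-19.841099; next y=-4/5·12.352035+1/2·(-19.841099)≈-19.802177
n=14: y≈-19.802177, sp=-1, e=sp−y≈18.802177; I≈8.270112, D=e−e_prev≈32.154213; u=1/2·18.802177+5/4·8.270112+0·32.154213≈19.738729; next y=-4/5·(-19.802177)+1/2·19.738729≈25.711107

0 2 3.500 0.000
1 2 2.938 1.750
2 -1 0.942 0.069
3 -1 -1.002 0.416
4 -1 -0.585 -0.834
5 -1 -2.907 0.375
6 -1 -0.902 -1.753
7 -1 -4.694 0.952
8 -1 -0.028 -3.108
9 -1 -7.159 2.473
10 -1 2.553 -5.558
11 -1 -11.491 5.723
12 -1 8.187 -10.323
13 -1 -19.841 12.352
14 -1 19.739 -19.802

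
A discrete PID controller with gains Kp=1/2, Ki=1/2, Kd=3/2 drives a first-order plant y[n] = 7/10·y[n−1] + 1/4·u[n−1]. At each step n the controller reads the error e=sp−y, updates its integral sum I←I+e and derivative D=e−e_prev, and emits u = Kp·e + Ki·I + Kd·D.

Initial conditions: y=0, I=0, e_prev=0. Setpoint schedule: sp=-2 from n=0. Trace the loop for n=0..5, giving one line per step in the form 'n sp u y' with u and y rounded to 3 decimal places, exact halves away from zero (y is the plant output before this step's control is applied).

(exact arithmetic carried between steps; '≈' marks a value shown rounded to 6 d.p. or computed from one; I and e_prev carry over from the previous line; the table rounds u and y to 3 d.p., halves away from zero)
n=0: y=0, sp=-2, e=sp−y=-2; I=-2, D=e−e_prev=-2; u=1/2·(-2)+1/2·(-2)+3/2·(-2)=-5; next y=7/10·0+1/4·(-5)=-1.25
n=1: y=-1.25, sp=-2, e=sp−y=-0.75; I=-2.75, D=e−e_prev=1.25; u=1/2·(-0.75)+1/2·(-2.75)+3/2·1.25=0.125; next y=7/10·(-1.25)+1/4·0.125=-0.84375
n=2: y=-0.84375, sp=-2, e=sp−y=-1.15625; I=-3.90625, D=e−e_prev=-0.40625; u=1/2·(-1.15625)+1/2·(-3.90625)+3/2·(-0.40625)=-3.140625; next y=7/10·(-0.84375)+1/4·(-3.140625)≈-1.375781
n=3: y≈-1.375781, sp=-2, e=sp−y≈-0.624219; I≈-4.530469, D=e−e_prev≈0.532031; u=1/2·(-0.624219)+1/2·(-4.530469)+3/2·0.532031≈-1.779297; next y=7/10·(-1.375781)+1/4·(-1.779297)≈-1.407871
n=4: y≈-1.407871, sp=-2, e=sp−y≈-0.592129; I≈-5.122598, D=e−e_prev≈0.032090; u=1/2·(-0.592129)+1/2·(-5.122598)+3/2·0.032090≈-2.809229; next y=7/10·(-1.407871)+1/4·(-2.809229)≈-1.687817
n=5: y≈-1.687817, sp=-2, e=sp−y≈-0.312183; I≈-5.434781, D=e−e_prev≈0.279946; u=1/2·(-0.312183)+1/2·(-5.434781)+3/2·0.279946≈-2.453563; next y=7/10·(-1.687817)+1/4·(-2.453563)≈-1.794863

0 -2 -5.000 0.000
1 -2 0.125 -1.250
2 -2 -3.141 -0.844
3 -2 -1.779 -1.376
4 -2 -2.809 -1.408
5 -2 -2.454 -1.688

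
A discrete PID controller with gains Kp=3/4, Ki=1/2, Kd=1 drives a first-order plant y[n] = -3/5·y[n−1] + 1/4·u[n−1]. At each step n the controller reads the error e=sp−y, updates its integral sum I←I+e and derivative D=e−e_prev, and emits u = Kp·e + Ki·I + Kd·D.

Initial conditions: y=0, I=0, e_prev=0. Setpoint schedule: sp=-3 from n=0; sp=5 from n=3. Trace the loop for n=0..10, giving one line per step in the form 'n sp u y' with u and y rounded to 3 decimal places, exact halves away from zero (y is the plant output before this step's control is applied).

0 -3 -6.750 0.000
1 -3 -1.453 -1.688
2 -3 -9.054 0.649
3 5 16.888 -2.653
4 5 -9.639 5.814
5 5 24.773 -5.898
6 5 -16.657 9.732
7 5 41.012 -10.004
8 5 -30.304 16.255
9 5 65.892 -17.329
10 5 -55.977 26.870

(exact arithmetic carried between steps; '≈' marks a value shown rounded to 6 d.p. or computed from one; I and e_prev carry over from the previous line; the table rounds u and y to 3 d.p., halves away from zero)
n=0: y=0, sp=-3, e=sp−y=-3; I=-3, D=e−e_prev=-3; u=3/4·(-3)+1/2·(-3)+1·(-3)=-6.75; next y=-3/5·0+1/4·(-6.75)=-1.6875
n=1: y=-1.6875, sp=-3, e=sp−y=-1.3125; I=-4.3125, D=e−e_prev=1.6875; u=3/4·(-1.3125)+1/2·(-4.3125)+1·1.6875=-1.453125; next y=-3/5·(-1.6875)+1/4·(-1.453125)≈0.649219
n=2: y≈0.649219, sp=-3, e=sp−y≈-3.649219; I≈-7.961719, D=e−e_prev≈-2.336719; u=3/4·(-3.649219)+1/2·(-7.961719)+1·(-2.336719)≈-9.054492; next y=-3/5·0.649219+1/4·(-9.054492)≈-2.653154
n=3: y≈-2.653154, sp=5, e=sp−y≈7.653154; I≈-0.308564, D=e−e_prev≈11.302373; u=3/4·7.653154+1/2·(-0.308564)+1·11.302373≈16.887957; next y=-3/5·(-2.653154)+1/4·16.887957≈5.813882
n=4: y≈5.813882, sp=5, e=sp−y≈-0.813882; I≈-1.122446, D=e−e_prev≈-8.467036; u=3/4·(-0.813882)+1/2·(-1.122446)+1·(-8.467036)≈-9.638670; next y=-3/5·5.813882+1/4·(-9.638670)≈-5.897997
n=5: y≈-5.897997, sp=5, e=sp−y≈10.897997; I≈9.775550, D=e−e_prev≈11.711878; u=3/4·10.897997+1/2·9.775550+1·11.711878≈24.773151; next y=-3/5·(-5.897997)+1/4·24.773151≈9.732086
n=6: y≈9.732086, sp=5, e=sp−y≈-4.732086; I≈5.043465, D=e−e_prev≈-15.630082; u=3/4·(-4.732086)+1/2·5.043465+1·(-15.630082)≈-16.657414; next y=-3/5·9.732086+1/4·(-16.657414)≈-10.003605
n=7: y≈-10.003605, sp=5, e=sp−y≈15.003605; I≈20.047070, D=e−e_prev≈19.735691; u=3/4·15.003605+1/2·20.047070+1·19.735691≈41.011929; next y=-3/5·(-10.003605)+1/4·41.011929≈16.255145
n=8: y≈16.255145, sp=5, e=sp−y≈-11.255145; I≈8.791924, D=e−e_prev≈-26.258750; u=3/4·(-11.255145)+1/2·8.791924+1·(-26.258750)≈-30.304147; next y=-3/5·16.255145+1/4·(-30.304147)≈-17.329124
n=9: y≈-17.329124, sp=5, e=sp−y≈22.329124; I≈31.121048, D=e−e_prev≈33.584269; u=3/4·22.329124+1/2·31.121048+1·33.584269≈65.891637; next y=-3/5·(-17.329124)+1/4·65.891637≈26.870384
n=10: y≈26.870384, sp=5, e=sp−y≈-21.870384; I≈9.250665, D=e−e_prev≈-44.199508; u=3/4·(-21.870384)+1/2·9.250665+1·(-44.199508)≈-55.976963; next y=-3/5·26.870384+1/4·(-55.976963)≈-30.116471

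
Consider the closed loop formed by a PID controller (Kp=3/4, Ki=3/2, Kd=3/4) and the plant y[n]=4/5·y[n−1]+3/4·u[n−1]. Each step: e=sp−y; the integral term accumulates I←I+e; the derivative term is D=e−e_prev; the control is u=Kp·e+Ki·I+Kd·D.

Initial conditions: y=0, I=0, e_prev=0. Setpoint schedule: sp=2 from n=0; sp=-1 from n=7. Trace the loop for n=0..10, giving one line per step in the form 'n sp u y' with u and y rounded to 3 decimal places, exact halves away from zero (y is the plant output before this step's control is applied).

0 2 6.000 0.000
1 2 -6.000 4.500
2 2 9.825 -0.900
3 2 -12.521 6.649
4 2 18.329 -4.072
5 2 -24.287 10.489
6 2 34.840 -9.824
7 -1 -55.943 18.271
8 -1 75.306 -27.341
9 -1 -105.235 34.607
10 -1 145.358 -51.240

(exact arithmetic carried between steps; '≈' marks a value shown rounded to 6 d.p. or computed from one; I and e_prev carry over from the previous line; the table rounds u and y to 3 d.p., halves away from zero)
n=0: y=0, sp=2, e=sp−y=2; I=2, D=e−e_prev=2; u=3/4·2+3/2·2+3/4·2=6; next y=4/5·0+3/4·6=4.5
n=1: y=4.5, sp=2, e=sp−y=-2.5; I=-0.5, D=e−e_prev=-4.5; u=3/4·(-2.5)+3/2·(-0.5)+3/4·(-4.5)=-6; next y=4/5·4.5+3/4·(-6)=-0.9
n=2: y=-0.9, sp=2, e=sp−y=2.9; I=2.4, D=e−e_prev=5.4; u=3/4·2.9+3/2·2.4+3/4·5.4=9.825; next y=4/5·(-0.9)+3/4·9.825=6.64875
n=3: y=6.64875, sp=2, e=sp−y=-4.64875; I=-2.24875, D=e−e_prev=-7.54875; u=3/4·(-4.64875)+3/2·(-2.24875)+3/4·(-7.54875)=-12.52125; next y=4/5·6.64875+3/4·(-12.52125)≈-4.071938
n=4: y≈-4.071938, sp=2, e=sp−y≈6.071938; I≈3.823188, D=e−e_prev≈10.720688; u=3/4·6.071938+3/2·3.823188+3/4·10.720688≈18.32925; next y=4/5·(-4.071938)+3/4·18.32925≈10.489388
n=5: y≈10.489388, sp=2, e=sp−y≈-8.489388; I≈-4.6662, D=e−e_prev≈-14.561325; u=3/4·(-8.489388)+3/2·(-4.6662)+3/4·(-14.561325)≈-24.287334; next y=4/5·10.489388+3/4·(-24.287334)≈-9.823991
n=6: y≈-9.823991, sp=2, e=sp−y≈11.823991; I≈7.157791, D=e−e_prev≈20.313378; u=3/4·11.823991+3/2·7.157791+3/4·20.313378≈34.839713; next y=4/5·(-9.823991)+3/4·34.839713≈18.270592
n=7: y≈18.270592, sp=-1, e=sp−y≈-19.270592; I≈-12.112801, D=e−e_prev≈-31.094583; u=3/4·(-19.270592)+3/2·(-12.112801)+3/4·(-31.094583)≈-55.943083; next y=4/5·18.270592+3/4·(-55.943083)≈-27.340839
n=8: y≈-27.340839, sp=-1, e=sp−y≈26.340839; I≈14.228037, D=e−e_prev≈45.611431; u=3/4·26.340839+3/2·14.228037+3/4·45.611431≈75.306258; next y=4/5·(-27.340839)+3/4·75.306258≈34.607023
n=9: y≈34.607023, sp=-1, e=sp−y≈-35.607023; I≈-21.378985, D=e−e_prev≈-61.947861; u=3/4·(-35.607023)+3/2·(-21.378985)+3/4·(-61.947861)≈-105.234641; next y=4/5·34.607023+3/4·(-105.234641)≈-51.240363
n=10: y≈-51.240363, sp=-1, e=sp−y≈50.240363; I≈28.861377, D=e−e_prev≈85.847385; u=3/4·50.240363+3/2·28.861377+3/4·85.847385≈145.357877; next y=4/5·(-51.240363)+3/4·145.357877≈68.026118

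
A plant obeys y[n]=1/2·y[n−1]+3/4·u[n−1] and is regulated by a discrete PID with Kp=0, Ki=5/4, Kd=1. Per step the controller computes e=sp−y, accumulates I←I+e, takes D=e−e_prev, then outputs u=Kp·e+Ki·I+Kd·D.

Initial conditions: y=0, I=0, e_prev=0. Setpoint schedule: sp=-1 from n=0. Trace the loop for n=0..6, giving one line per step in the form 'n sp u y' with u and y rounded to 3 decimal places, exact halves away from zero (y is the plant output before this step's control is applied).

(exact arithmetic carried between steps; '≈' marks a value shown rounded to 6 d.p. or computed from one; I and e_prev carry over from the previous line; the table rounds u and y to 3 d.p., halves away from zero)
n=0: y=0, sp=-1, e=sp−y=-1; I=-1, D=e−e_prev=-1; u=0·(-1)+5/4·(-1)+1·(-1)=-2.25; next y=1/2·0+3/4·(-2.25)=-1.6875
n=1: y=-1.6875, sp=-1, e=sp−y=0.6875; I=-0.3125, D=e−e_prev=1.6875; u=0·0.6875+5/4·(-0.3125)+1·1.6875=1.296875; next y=1/2·(-1.6875)+3/4·1.296875≈0.128906
n=2: y≈0.128906, sp=-1, e=sp−y≈-1.128906; I≈-1.441406, D=e−e_prev≈-1.816406; u=0·(-1.128906)+5/4·(-1.441406)+1·(-1.816406)≈-3.618164; next y=1/2·0.128906+3/4·(-3.618164)≈-2.649170
n=3: y≈-2.649170, sp=-1, e=sp−y≈1.649170; I≈0.207764, D=e−e_prev≈2.778076; u=0·1.649170+5/4·0.207764+1·2.778076≈3.037781; next y=1/2·(-2.649170)+3/4·3.037781≈0.953751
n=4: y≈0.953751, sp=-1, e=sp−y≈-1.953751; I≈-1.745987, D=e−e_prev≈-3.602921; u=0·(-1.953751)+5/4·(-1.745987)+1·(-3.602921)≈-5.785404; next y=1/2·0.953751+3/4·(-5.785404)≈-3.862178
n=5: y≈-3.862178, sp=-1, e=sp−y≈2.862178; I≈1.116191, D=e−e_prev≈4.815928; u=0·2.862178+5/4·1.116191+1·4.815928≈6.211167; next y=1/2·(-3.862178)+3/4·6.211167≈2.727286
n=6: y≈2.727286, sp=-1, e=sp−y≈-3.727286; I≈-2.611095, D=e−e_prev≈-6.589464; u=0·(-3.727286)+5/4·(-2.611095)+1·(-6.589464)≈-9.853334; next y=1/2·2.727286+3/4·(-9.853334)≈-6.026357

0 -1 -2.250 0.000
1 -1 1.297 -1.688
2 -1 -3.618 0.129
3 -1 3.038 -2.649
4 -1 -5.785 0.954
5 -1 6.211 -3.862
6 -1 -9.853 2.727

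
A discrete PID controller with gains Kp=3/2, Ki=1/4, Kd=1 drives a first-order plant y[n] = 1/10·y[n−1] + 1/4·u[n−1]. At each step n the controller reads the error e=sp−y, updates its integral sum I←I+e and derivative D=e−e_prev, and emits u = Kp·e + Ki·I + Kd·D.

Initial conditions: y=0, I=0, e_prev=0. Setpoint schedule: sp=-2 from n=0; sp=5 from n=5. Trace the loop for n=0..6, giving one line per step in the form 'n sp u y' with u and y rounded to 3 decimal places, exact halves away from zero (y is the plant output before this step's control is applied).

0 -2 -5.500 0.000
1 -2 -0.219 -1.375
2 -2 -5.003 -0.192
3 -2 -1.308 -1.270
4 -2 -4.812 -0.454
5 5 17.052 -1.248
6 5 -3.993 4.138

(exact arithmetic carried between steps; '≈' marks a value shown rounded to 6 d.p. or computed from one; I and e_prev carry over from the previous line; the table rounds u and y to 3 d.p., halves away from zero)
n=0: y=0, sp=-2, e=sp−y=-2; I=-2, D=e−e_prev=-2; u=3/2·(-2)+1/4·(-2)+1·(-2)=-5.5; next y=1/10·0+1/4·(-5.5)=-1.375
n=1: y=-1.375, sp=-2, e=sp−y=-0.625; I=-2.625, D=e−e_prev=1.375; u=3/2·(-0.625)+1/4·(-2.625)+1·1.375=-0.21875; next y=1/10·(-1.375)+1/4·(-0.21875)≈-0.192188
n=2: y≈-0.192188, sp=-2, e=sp−y≈-1.807813; I≈-4.432813, D=e−e_prev≈-1.182813; u=3/2·(-1.807813)+1/4·(-4.432813)+1·(-1.182813)≈-5.002734; next y=1/10·(-0.192188)+1/4·(-5.002734)≈-1.269902
n=3: y≈-1.269902, sp=-2, e=sp−y≈-0.730098; I≈-5.162910, D=e−e_prev≈1.077715; u=3/2·(-0.730098)+1/4·(-5.162910)+1·1.077715≈-1.308159; next y=1/10·(-1.269902)+1/4·(-1.308159)≈-0.454030
n=4: y≈-0.454030, sp=-2, e=sp−y≈-1.545970; I≈-6.708880, D=e−e_prev≈-0.815872; u=3/2·(-1.545970)+1/4·(-6.708880)+1·(-0.815872)≈-4.812047; next y=1/10·(-0.454030)+1/4·(-4.812047)≈-1.248415
n=5: y≈-1.248415, sp=5, e=sp−y≈6.248415; I≈-0.460465, D=e−e_prev≈7.794385; u=3/2·6.248415+1/4·(-0.460465)+1·7.794385≈17.051891; next y=1/10·(-1.248415)+1/4·17.051891≈4.138131
n=6: y≈4.138131, sp=5, e=sp−y≈0.861869; I≈0.401404, D=e−e_prev≈-5.386546; u=3/2·0.861869+1/4·0.401404+1·(-5.386546)≈-3.993392; next y=1/10·4.138131+1/4·(-3.993392)≈-0.584535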